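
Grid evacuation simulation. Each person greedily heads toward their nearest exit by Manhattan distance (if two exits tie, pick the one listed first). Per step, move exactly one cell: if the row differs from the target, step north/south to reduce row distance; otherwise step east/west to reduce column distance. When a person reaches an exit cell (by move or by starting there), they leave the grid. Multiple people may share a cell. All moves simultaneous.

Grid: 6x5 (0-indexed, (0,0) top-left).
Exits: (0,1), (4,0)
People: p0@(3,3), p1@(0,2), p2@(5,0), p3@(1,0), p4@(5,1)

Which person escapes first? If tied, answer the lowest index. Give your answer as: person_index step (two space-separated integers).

Answer: 1 1

Derivation:
Step 1: p0:(3,3)->(4,3) | p1:(0,2)->(0,1)->EXIT | p2:(5,0)->(4,0)->EXIT | p3:(1,0)->(0,0) | p4:(5,1)->(4,1)
Step 2: p0:(4,3)->(4,2) | p1:escaped | p2:escaped | p3:(0,0)->(0,1)->EXIT | p4:(4,1)->(4,0)->EXIT
Step 3: p0:(4,2)->(4,1) | p1:escaped | p2:escaped | p3:escaped | p4:escaped
Step 4: p0:(4,1)->(4,0)->EXIT | p1:escaped | p2:escaped | p3:escaped | p4:escaped
Exit steps: [4, 1, 1, 2, 2]
First to escape: p1 at step 1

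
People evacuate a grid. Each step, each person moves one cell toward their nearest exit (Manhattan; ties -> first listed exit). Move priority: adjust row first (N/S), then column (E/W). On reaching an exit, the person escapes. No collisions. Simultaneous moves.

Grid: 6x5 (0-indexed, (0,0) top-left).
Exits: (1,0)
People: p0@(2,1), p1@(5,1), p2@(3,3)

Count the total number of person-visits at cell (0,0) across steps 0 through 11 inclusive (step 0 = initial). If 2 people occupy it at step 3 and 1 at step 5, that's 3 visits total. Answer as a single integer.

Answer: 0

Derivation:
Step 0: p0@(2,1) p1@(5,1) p2@(3,3) -> at (0,0): 0 [-], cum=0
Step 1: p0@(1,1) p1@(4,1) p2@(2,3) -> at (0,0): 0 [-], cum=0
Step 2: p0@ESC p1@(3,1) p2@(1,3) -> at (0,0): 0 [-], cum=0
Step 3: p0@ESC p1@(2,1) p2@(1,2) -> at (0,0): 0 [-], cum=0
Step 4: p0@ESC p1@(1,1) p2@(1,1) -> at (0,0): 0 [-], cum=0
Step 5: p0@ESC p1@ESC p2@ESC -> at (0,0): 0 [-], cum=0
Total visits = 0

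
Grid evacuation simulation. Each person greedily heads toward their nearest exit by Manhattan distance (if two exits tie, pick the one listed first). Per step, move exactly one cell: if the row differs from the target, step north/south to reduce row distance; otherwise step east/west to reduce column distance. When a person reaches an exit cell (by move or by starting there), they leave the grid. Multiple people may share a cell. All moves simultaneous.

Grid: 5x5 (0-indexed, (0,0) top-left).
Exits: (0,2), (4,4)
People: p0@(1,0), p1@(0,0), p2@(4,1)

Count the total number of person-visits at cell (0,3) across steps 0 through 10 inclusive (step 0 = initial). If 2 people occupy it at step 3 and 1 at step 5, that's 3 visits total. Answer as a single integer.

Step 0: p0@(1,0) p1@(0,0) p2@(4,1) -> at (0,3): 0 [-], cum=0
Step 1: p0@(0,0) p1@(0,1) p2@(4,2) -> at (0,3): 0 [-], cum=0
Step 2: p0@(0,1) p1@ESC p2@(4,3) -> at (0,3): 0 [-], cum=0
Step 3: p0@ESC p1@ESC p2@ESC -> at (0,3): 0 [-], cum=0
Total visits = 0

Answer: 0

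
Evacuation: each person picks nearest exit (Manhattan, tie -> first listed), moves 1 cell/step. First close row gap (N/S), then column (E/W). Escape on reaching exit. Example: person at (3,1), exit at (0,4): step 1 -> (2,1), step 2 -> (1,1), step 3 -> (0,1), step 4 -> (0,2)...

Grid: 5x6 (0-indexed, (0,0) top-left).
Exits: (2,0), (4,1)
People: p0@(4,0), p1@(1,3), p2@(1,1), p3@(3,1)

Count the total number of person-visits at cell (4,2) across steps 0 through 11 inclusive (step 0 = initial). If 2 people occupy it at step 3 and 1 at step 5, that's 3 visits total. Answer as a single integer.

Step 0: p0@(4,0) p1@(1,3) p2@(1,1) p3@(3,1) -> at (4,2): 0 [-], cum=0
Step 1: p0@ESC p1@(2,3) p2@(2,1) p3@ESC -> at (4,2): 0 [-], cum=0
Step 2: p0@ESC p1@(2,2) p2@ESC p3@ESC -> at (4,2): 0 [-], cum=0
Step 3: p0@ESC p1@(2,1) p2@ESC p3@ESC -> at (4,2): 0 [-], cum=0
Step 4: p0@ESC p1@ESC p2@ESC p3@ESC -> at (4,2): 0 [-], cum=0
Total visits = 0

Answer: 0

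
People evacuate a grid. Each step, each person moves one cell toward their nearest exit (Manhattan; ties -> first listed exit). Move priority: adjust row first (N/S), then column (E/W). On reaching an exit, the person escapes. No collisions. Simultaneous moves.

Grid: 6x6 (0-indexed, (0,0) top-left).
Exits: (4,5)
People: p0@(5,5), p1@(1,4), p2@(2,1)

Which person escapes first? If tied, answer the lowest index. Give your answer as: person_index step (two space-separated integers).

Step 1: p0:(5,5)->(4,5)->EXIT | p1:(1,4)->(2,4) | p2:(2,1)->(3,1)
Step 2: p0:escaped | p1:(2,4)->(3,4) | p2:(3,1)->(4,1)
Step 3: p0:escaped | p1:(3,4)->(4,4) | p2:(4,1)->(4,2)
Step 4: p0:escaped | p1:(4,4)->(4,5)->EXIT | p2:(4,2)->(4,3)
Step 5: p0:escaped | p1:escaped | p2:(4,3)->(4,4)
Step 6: p0:escaped | p1:escaped | p2:(4,4)->(4,5)->EXIT
Exit steps: [1, 4, 6]
First to escape: p0 at step 1

Answer: 0 1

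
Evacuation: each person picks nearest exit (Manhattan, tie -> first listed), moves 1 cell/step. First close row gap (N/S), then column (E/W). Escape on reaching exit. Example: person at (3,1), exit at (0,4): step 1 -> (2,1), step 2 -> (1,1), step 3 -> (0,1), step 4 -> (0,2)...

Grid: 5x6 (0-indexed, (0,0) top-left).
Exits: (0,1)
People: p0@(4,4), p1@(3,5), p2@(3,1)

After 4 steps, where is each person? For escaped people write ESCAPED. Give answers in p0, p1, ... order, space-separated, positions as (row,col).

Step 1: p0:(4,4)->(3,4) | p1:(3,5)->(2,5) | p2:(3,1)->(2,1)
Step 2: p0:(3,4)->(2,4) | p1:(2,5)->(1,5) | p2:(2,1)->(1,1)
Step 3: p0:(2,4)->(1,4) | p1:(1,5)->(0,5) | p2:(1,1)->(0,1)->EXIT
Step 4: p0:(1,4)->(0,4) | p1:(0,5)->(0,4) | p2:escaped

(0,4) (0,4) ESCAPED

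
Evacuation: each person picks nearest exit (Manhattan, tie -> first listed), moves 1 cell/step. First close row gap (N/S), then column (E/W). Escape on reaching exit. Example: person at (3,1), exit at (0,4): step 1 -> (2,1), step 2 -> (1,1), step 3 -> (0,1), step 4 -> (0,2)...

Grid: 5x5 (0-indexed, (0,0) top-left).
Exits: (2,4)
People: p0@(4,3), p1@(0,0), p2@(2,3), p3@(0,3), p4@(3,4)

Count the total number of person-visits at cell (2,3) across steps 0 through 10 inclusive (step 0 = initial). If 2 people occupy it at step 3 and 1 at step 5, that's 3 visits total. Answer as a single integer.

Answer: 4

Derivation:
Step 0: p0@(4,3) p1@(0,0) p2@(2,3) p3@(0,3) p4@(3,4) -> at (2,3): 1 [p2], cum=1
Step 1: p0@(3,3) p1@(1,0) p2@ESC p3@(1,3) p4@ESC -> at (2,3): 0 [-], cum=1
Step 2: p0@(2,3) p1@(2,0) p2@ESC p3@(2,3) p4@ESC -> at (2,3): 2 [p0,p3], cum=3
Step 3: p0@ESC p1@(2,1) p2@ESC p3@ESC p4@ESC -> at (2,3): 0 [-], cum=3
Step 4: p0@ESC p1@(2,2) p2@ESC p3@ESC p4@ESC -> at (2,3): 0 [-], cum=3
Step 5: p0@ESC p1@(2,3) p2@ESC p3@ESC p4@ESC -> at (2,3): 1 [p1], cum=4
Step 6: p0@ESC p1@ESC p2@ESC p3@ESC p4@ESC -> at (2,3): 0 [-], cum=4
Total visits = 4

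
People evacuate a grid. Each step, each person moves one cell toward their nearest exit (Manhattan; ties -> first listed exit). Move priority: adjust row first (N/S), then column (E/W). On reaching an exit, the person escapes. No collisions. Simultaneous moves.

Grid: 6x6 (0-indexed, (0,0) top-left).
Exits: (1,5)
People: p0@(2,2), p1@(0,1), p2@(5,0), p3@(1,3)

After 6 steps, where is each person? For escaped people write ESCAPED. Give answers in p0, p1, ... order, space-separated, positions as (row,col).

Step 1: p0:(2,2)->(1,2) | p1:(0,1)->(1,1) | p2:(5,0)->(4,0) | p3:(1,3)->(1,4)
Step 2: p0:(1,2)->(1,3) | p1:(1,1)->(1,2) | p2:(4,0)->(3,0) | p3:(1,4)->(1,5)->EXIT
Step 3: p0:(1,3)->(1,4) | p1:(1,2)->(1,3) | p2:(3,0)->(2,0) | p3:escaped
Step 4: p0:(1,4)->(1,5)->EXIT | p1:(1,3)->(1,4) | p2:(2,0)->(1,0) | p3:escaped
Step 5: p0:escaped | p1:(1,4)->(1,5)->EXIT | p2:(1,0)->(1,1) | p3:escaped
Step 6: p0:escaped | p1:escaped | p2:(1,1)->(1,2) | p3:escaped

ESCAPED ESCAPED (1,2) ESCAPED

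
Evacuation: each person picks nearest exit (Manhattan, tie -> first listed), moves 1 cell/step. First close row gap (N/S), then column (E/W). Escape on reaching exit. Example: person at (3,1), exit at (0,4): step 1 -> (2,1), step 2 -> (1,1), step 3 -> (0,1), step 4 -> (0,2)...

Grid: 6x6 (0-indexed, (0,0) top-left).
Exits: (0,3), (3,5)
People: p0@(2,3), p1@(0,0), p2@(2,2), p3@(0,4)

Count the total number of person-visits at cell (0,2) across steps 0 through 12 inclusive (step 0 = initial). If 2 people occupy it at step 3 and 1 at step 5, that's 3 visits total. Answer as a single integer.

Step 0: p0@(2,3) p1@(0,0) p2@(2,2) p3@(0,4) -> at (0,2): 0 [-], cum=0
Step 1: p0@(1,3) p1@(0,1) p2@(1,2) p3@ESC -> at (0,2): 0 [-], cum=0
Step 2: p0@ESC p1@(0,2) p2@(0,2) p3@ESC -> at (0,2): 2 [p1,p2], cum=2
Step 3: p0@ESC p1@ESC p2@ESC p3@ESC -> at (0,2): 0 [-], cum=2
Total visits = 2

Answer: 2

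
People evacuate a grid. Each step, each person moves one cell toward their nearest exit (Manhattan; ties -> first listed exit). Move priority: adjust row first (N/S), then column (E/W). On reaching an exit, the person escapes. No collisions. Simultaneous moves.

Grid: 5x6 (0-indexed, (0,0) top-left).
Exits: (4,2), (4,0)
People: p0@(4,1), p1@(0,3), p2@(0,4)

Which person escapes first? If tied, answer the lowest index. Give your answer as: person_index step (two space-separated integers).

Answer: 0 1

Derivation:
Step 1: p0:(4,1)->(4,2)->EXIT | p1:(0,3)->(1,3) | p2:(0,4)->(1,4)
Step 2: p0:escaped | p1:(1,3)->(2,3) | p2:(1,4)->(2,4)
Step 3: p0:escaped | p1:(2,3)->(3,3) | p2:(2,4)->(3,4)
Step 4: p0:escaped | p1:(3,3)->(4,3) | p2:(3,4)->(4,4)
Step 5: p0:escaped | p1:(4,3)->(4,2)->EXIT | p2:(4,4)->(4,3)
Step 6: p0:escaped | p1:escaped | p2:(4,3)->(4,2)->EXIT
Exit steps: [1, 5, 6]
First to escape: p0 at step 1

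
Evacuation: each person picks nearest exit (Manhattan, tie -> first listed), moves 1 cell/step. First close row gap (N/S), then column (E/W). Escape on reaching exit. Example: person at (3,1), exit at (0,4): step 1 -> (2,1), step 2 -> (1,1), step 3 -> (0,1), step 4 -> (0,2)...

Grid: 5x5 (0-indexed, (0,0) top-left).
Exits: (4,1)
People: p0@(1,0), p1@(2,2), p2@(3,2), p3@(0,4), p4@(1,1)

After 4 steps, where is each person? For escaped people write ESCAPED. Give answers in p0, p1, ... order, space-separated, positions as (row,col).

Step 1: p0:(1,0)->(2,0) | p1:(2,2)->(3,2) | p2:(3,2)->(4,2) | p3:(0,4)->(1,4) | p4:(1,1)->(2,1)
Step 2: p0:(2,0)->(3,0) | p1:(3,2)->(4,2) | p2:(4,2)->(4,1)->EXIT | p3:(1,4)->(2,4) | p4:(2,1)->(3,1)
Step 3: p0:(3,0)->(4,0) | p1:(4,2)->(4,1)->EXIT | p2:escaped | p3:(2,4)->(3,4) | p4:(3,1)->(4,1)->EXIT
Step 4: p0:(4,0)->(4,1)->EXIT | p1:escaped | p2:escaped | p3:(3,4)->(4,4) | p4:escaped

ESCAPED ESCAPED ESCAPED (4,4) ESCAPED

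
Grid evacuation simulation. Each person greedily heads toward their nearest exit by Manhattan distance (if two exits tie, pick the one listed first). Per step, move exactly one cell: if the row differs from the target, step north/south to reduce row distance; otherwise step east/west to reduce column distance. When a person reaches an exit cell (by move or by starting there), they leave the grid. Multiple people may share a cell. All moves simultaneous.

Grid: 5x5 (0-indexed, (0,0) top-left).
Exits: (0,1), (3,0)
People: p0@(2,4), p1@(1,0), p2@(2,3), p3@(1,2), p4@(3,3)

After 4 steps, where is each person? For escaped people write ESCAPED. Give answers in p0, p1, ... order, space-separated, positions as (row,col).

Step 1: p0:(2,4)->(1,4) | p1:(1,0)->(0,0) | p2:(2,3)->(1,3) | p3:(1,2)->(0,2) | p4:(3,3)->(3,2)
Step 2: p0:(1,4)->(0,4) | p1:(0,0)->(0,1)->EXIT | p2:(1,3)->(0,3) | p3:(0,2)->(0,1)->EXIT | p4:(3,2)->(3,1)
Step 3: p0:(0,4)->(0,3) | p1:escaped | p2:(0,3)->(0,2) | p3:escaped | p4:(3,1)->(3,0)->EXIT
Step 4: p0:(0,3)->(0,2) | p1:escaped | p2:(0,2)->(0,1)->EXIT | p3:escaped | p4:escaped

(0,2) ESCAPED ESCAPED ESCAPED ESCAPED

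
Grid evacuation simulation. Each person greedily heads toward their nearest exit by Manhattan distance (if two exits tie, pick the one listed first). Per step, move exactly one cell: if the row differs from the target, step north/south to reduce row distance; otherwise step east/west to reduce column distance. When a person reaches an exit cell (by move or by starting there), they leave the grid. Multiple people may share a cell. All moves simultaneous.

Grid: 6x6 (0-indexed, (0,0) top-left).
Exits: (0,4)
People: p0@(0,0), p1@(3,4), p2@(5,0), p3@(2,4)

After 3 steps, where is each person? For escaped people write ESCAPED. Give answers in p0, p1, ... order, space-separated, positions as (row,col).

Step 1: p0:(0,0)->(0,1) | p1:(3,4)->(2,4) | p2:(5,0)->(4,0) | p3:(2,4)->(1,4)
Step 2: p0:(0,1)->(0,2) | p1:(2,4)->(1,4) | p2:(4,0)->(3,0) | p3:(1,4)->(0,4)->EXIT
Step 3: p0:(0,2)->(0,3) | p1:(1,4)->(0,4)->EXIT | p2:(3,0)->(2,0) | p3:escaped

(0,3) ESCAPED (2,0) ESCAPED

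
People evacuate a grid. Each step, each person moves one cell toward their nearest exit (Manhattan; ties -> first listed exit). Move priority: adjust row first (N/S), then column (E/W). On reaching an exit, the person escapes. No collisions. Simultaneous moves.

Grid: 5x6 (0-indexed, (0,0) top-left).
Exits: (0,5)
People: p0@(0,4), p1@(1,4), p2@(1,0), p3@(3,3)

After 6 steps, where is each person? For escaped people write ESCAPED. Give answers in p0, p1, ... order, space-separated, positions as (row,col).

Step 1: p0:(0,4)->(0,5)->EXIT | p1:(1,4)->(0,4) | p2:(1,0)->(0,0) | p3:(3,3)->(2,3)
Step 2: p0:escaped | p1:(0,4)->(0,5)->EXIT | p2:(0,0)->(0,1) | p3:(2,3)->(1,3)
Step 3: p0:escaped | p1:escaped | p2:(0,1)->(0,2) | p3:(1,3)->(0,3)
Step 4: p0:escaped | p1:escaped | p2:(0,2)->(0,3) | p3:(0,3)->(0,4)
Step 5: p0:escaped | p1:escaped | p2:(0,3)->(0,4) | p3:(0,4)->(0,5)->EXIT
Step 6: p0:escaped | p1:escaped | p2:(0,4)->(0,5)->EXIT | p3:escaped

ESCAPED ESCAPED ESCAPED ESCAPED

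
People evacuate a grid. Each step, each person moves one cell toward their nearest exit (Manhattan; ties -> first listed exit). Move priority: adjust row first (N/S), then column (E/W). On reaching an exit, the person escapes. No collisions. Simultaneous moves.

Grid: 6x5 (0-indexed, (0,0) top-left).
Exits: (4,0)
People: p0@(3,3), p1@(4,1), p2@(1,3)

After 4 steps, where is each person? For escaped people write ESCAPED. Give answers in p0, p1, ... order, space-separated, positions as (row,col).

Step 1: p0:(3,3)->(4,3) | p1:(4,1)->(4,0)->EXIT | p2:(1,3)->(2,3)
Step 2: p0:(4,3)->(4,2) | p1:escaped | p2:(2,3)->(3,3)
Step 3: p0:(4,2)->(4,1) | p1:escaped | p2:(3,3)->(4,3)
Step 4: p0:(4,1)->(4,0)->EXIT | p1:escaped | p2:(4,3)->(4,2)

ESCAPED ESCAPED (4,2)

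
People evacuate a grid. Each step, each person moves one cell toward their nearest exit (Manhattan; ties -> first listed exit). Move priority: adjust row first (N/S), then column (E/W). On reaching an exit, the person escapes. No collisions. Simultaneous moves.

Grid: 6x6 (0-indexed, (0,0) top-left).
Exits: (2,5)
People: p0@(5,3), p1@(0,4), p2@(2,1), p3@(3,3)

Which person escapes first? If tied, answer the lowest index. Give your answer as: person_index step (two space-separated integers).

Step 1: p0:(5,3)->(4,3) | p1:(0,4)->(1,4) | p2:(2,1)->(2,2) | p3:(3,3)->(2,3)
Step 2: p0:(4,3)->(3,3) | p1:(1,4)->(2,4) | p2:(2,2)->(2,3) | p3:(2,3)->(2,4)
Step 3: p0:(3,3)->(2,3) | p1:(2,4)->(2,5)->EXIT | p2:(2,3)->(2,4) | p3:(2,4)->(2,5)->EXIT
Step 4: p0:(2,3)->(2,4) | p1:escaped | p2:(2,4)->(2,5)->EXIT | p3:escaped
Step 5: p0:(2,4)->(2,5)->EXIT | p1:escaped | p2:escaped | p3:escaped
Exit steps: [5, 3, 4, 3]
First to escape: p1 at step 3

Answer: 1 3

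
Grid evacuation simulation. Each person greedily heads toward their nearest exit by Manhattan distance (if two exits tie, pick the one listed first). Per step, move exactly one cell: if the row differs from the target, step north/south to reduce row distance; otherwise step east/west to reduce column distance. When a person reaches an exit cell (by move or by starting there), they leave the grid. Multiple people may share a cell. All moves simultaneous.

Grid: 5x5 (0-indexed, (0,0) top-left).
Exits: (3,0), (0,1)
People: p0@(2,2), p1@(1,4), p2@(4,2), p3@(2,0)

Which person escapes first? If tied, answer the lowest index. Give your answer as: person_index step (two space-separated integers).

Step 1: p0:(2,2)->(3,2) | p1:(1,4)->(0,4) | p2:(4,2)->(3,2) | p3:(2,0)->(3,0)->EXIT
Step 2: p0:(3,2)->(3,1) | p1:(0,4)->(0,3) | p2:(3,2)->(3,1) | p3:escaped
Step 3: p0:(3,1)->(3,0)->EXIT | p1:(0,3)->(0,2) | p2:(3,1)->(3,0)->EXIT | p3:escaped
Step 4: p0:escaped | p1:(0,2)->(0,1)->EXIT | p2:escaped | p3:escaped
Exit steps: [3, 4, 3, 1]
First to escape: p3 at step 1

Answer: 3 1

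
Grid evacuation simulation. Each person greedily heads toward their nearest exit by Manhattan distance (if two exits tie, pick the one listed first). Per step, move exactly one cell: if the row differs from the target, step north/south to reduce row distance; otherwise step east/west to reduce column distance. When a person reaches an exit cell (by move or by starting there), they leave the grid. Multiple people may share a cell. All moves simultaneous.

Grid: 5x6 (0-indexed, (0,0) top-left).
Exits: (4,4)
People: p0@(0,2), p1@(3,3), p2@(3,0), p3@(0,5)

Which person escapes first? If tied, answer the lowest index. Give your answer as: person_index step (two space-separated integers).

Step 1: p0:(0,2)->(1,2) | p1:(3,3)->(4,3) | p2:(3,0)->(4,0) | p3:(0,5)->(1,5)
Step 2: p0:(1,2)->(2,2) | p1:(4,3)->(4,4)->EXIT | p2:(4,0)->(4,1) | p3:(1,5)->(2,5)
Step 3: p0:(2,2)->(3,2) | p1:escaped | p2:(4,1)->(4,2) | p3:(2,5)->(3,5)
Step 4: p0:(3,2)->(4,2) | p1:escaped | p2:(4,2)->(4,3) | p3:(3,5)->(4,5)
Step 5: p0:(4,2)->(4,3) | p1:escaped | p2:(4,3)->(4,4)->EXIT | p3:(4,5)->(4,4)->EXIT
Step 6: p0:(4,3)->(4,4)->EXIT | p1:escaped | p2:escaped | p3:escaped
Exit steps: [6, 2, 5, 5]
First to escape: p1 at step 2

Answer: 1 2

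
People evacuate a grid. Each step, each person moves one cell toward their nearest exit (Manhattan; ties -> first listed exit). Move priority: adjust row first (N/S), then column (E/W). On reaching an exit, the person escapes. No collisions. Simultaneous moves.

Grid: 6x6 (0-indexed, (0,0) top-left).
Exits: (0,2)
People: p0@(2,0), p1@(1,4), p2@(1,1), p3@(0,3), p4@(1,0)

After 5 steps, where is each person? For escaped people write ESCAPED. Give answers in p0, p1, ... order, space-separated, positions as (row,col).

Step 1: p0:(2,0)->(1,0) | p1:(1,4)->(0,4) | p2:(1,1)->(0,1) | p3:(0,3)->(0,2)->EXIT | p4:(1,0)->(0,0)
Step 2: p0:(1,0)->(0,0) | p1:(0,4)->(0,3) | p2:(0,1)->(0,2)->EXIT | p3:escaped | p4:(0,0)->(0,1)
Step 3: p0:(0,0)->(0,1) | p1:(0,3)->(0,2)->EXIT | p2:escaped | p3:escaped | p4:(0,1)->(0,2)->EXIT
Step 4: p0:(0,1)->(0,2)->EXIT | p1:escaped | p2:escaped | p3:escaped | p4:escaped

ESCAPED ESCAPED ESCAPED ESCAPED ESCAPED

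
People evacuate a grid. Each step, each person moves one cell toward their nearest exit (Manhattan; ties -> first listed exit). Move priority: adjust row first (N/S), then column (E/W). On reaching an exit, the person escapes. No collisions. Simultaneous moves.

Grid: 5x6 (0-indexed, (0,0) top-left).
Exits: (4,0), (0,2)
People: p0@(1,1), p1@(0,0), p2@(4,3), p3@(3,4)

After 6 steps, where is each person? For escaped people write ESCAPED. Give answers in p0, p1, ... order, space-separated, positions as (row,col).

Step 1: p0:(1,1)->(0,1) | p1:(0,0)->(0,1) | p2:(4,3)->(4,2) | p3:(3,4)->(4,4)
Step 2: p0:(0,1)->(0,2)->EXIT | p1:(0,1)->(0,2)->EXIT | p2:(4,2)->(4,1) | p3:(4,4)->(4,3)
Step 3: p0:escaped | p1:escaped | p2:(4,1)->(4,0)->EXIT | p3:(4,3)->(4,2)
Step 4: p0:escaped | p1:escaped | p2:escaped | p3:(4,2)->(4,1)
Step 5: p0:escaped | p1:escaped | p2:escaped | p3:(4,1)->(4,0)->EXIT

ESCAPED ESCAPED ESCAPED ESCAPED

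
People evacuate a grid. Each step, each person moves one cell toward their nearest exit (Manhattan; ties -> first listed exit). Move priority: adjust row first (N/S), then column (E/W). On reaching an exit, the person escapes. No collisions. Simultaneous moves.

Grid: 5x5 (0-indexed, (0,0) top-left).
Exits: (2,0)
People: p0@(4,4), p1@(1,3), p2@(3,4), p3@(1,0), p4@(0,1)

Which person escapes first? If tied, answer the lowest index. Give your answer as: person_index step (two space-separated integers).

Answer: 3 1

Derivation:
Step 1: p0:(4,4)->(3,4) | p1:(1,3)->(2,3) | p2:(3,4)->(2,4) | p3:(1,0)->(2,0)->EXIT | p4:(0,1)->(1,1)
Step 2: p0:(3,4)->(2,4) | p1:(2,3)->(2,2) | p2:(2,4)->(2,3) | p3:escaped | p4:(1,1)->(2,1)
Step 3: p0:(2,4)->(2,3) | p1:(2,2)->(2,1) | p2:(2,3)->(2,2) | p3:escaped | p4:(2,1)->(2,0)->EXIT
Step 4: p0:(2,3)->(2,2) | p1:(2,1)->(2,0)->EXIT | p2:(2,2)->(2,1) | p3:escaped | p4:escaped
Step 5: p0:(2,2)->(2,1) | p1:escaped | p2:(2,1)->(2,0)->EXIT | p3:escaped | p4:escaped
Step 6: p0:(2,1)->(2,0)->EXIT | p1:escaped | p2:escaped | p3:escaped | p4:escaped
Exit steps: [6, 4, 5, 1, 3]
First to escape: p3 at step 1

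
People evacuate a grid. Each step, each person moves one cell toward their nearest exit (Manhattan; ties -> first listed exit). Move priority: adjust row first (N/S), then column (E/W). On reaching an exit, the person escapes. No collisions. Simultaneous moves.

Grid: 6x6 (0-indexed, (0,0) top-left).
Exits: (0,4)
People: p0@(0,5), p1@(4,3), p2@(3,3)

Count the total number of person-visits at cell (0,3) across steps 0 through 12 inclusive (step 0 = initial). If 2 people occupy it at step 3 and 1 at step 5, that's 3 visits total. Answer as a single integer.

Answer: 2

Derivation:
Step 0: p0@(0,5) p1@(4,3) p2@(3,3) -> at (0,3): 0 [-], cum=0
Step 1: p0@ESC p1@(3,3) p2@(2,3) -> at (0,3): 0 [-], cum=0
Step 2: p0@ESC p1@(2,3) p2@(1,3) -> at (0,3): 0 [-], cum=0
Step 3: p0@ESC p1@(1,3) p2@(0,3) -> at (0,3): 1 [p2], cum=1
Step 4: p0@ESC p1@(0,3) p2@ESC -> at (0,3): 1 [p1], cum=2
Step 5: p0@ESC p1@ESC p2@ESC -> at (0,3): 0 [-], cum=2
Total visits = 2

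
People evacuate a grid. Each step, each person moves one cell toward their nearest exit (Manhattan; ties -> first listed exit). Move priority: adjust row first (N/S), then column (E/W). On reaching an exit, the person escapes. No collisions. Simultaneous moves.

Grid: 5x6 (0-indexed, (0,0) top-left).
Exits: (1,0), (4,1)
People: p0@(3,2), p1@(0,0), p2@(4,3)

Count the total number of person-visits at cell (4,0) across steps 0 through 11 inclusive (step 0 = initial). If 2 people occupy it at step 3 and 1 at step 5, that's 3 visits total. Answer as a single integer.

Answer: 0

Derivation:
Step 0: p0@(3,2) p1@(0,0) p2@(4,3) -> at (4,0): 0 [-], cum=0
Step 1: p0@(4,2) p1@ESC p2@(4,2) -> at (4,0): 0 [-], cum=0
Step 2: p0@ESC p1@ESC p2@ESC -> at (4,0): 0 [-], cum=0
Total visits = 0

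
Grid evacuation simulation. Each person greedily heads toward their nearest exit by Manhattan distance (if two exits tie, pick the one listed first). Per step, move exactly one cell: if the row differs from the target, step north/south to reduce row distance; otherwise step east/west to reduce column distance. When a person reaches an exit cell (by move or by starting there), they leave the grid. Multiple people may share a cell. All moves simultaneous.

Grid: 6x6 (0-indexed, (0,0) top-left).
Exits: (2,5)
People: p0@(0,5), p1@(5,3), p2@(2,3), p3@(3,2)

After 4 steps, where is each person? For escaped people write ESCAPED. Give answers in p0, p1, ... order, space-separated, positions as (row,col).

Step 1: p0:(0,5)->(1,5) | p1:(5,3)->(4,3) | p2:(2,3)->(2,4) | p3:(3,2)->(2,2)
Step 2: p0:(1,5)->(2,5)->EXIT | p1:(4,3)->(3,3) | p2:(2,4)->(2,5)->EXIT | p3:(2,2)->(2,3)
Step 3: p0:escaped | p1:(3,3)->(2,3) | p2:escaped | p3:(2,3)->(2,4)
Step 4: p0:escaped | p1:(2,3)->(2,4) | p2:escaped | p3:(2,4)->(2,5)->EXIT

ESCAPED (2,4) ESCAPED ESCAPED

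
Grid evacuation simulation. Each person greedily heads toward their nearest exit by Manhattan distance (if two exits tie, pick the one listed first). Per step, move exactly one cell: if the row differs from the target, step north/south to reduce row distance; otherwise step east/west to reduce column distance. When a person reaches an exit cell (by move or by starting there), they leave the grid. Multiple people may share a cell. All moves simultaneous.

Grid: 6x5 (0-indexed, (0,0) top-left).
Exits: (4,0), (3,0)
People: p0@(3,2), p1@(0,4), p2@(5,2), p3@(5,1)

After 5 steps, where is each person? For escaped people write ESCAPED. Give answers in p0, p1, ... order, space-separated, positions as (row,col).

Step 1: p0:(3,2)->(3,1) | p1:(0,4)->(1,4) | p2:(5,2)->(4,2) | p3:(5,1)->(4,1)
Step 2: p0:(3,1)->(3,0)->EXIT | p1:(1,4)->(2,4) | p2:(4,2)->(4,1) | p3:(4,1)->(4,0)->EXIT
Step 3: p0:escaped | p1:(2,4)->(3,4) | p2:(4,1)->(4,0)->EXIT | p3:escaped
Step 4: p0:escaped | p1:(3,4)->(3,3) | p2:escaped | p3:escaped
Step 5: p0:escaped | p1:(3,3)->(3,2) | p2:escaped | p3:escaped

ESCAPED (3,2) ESCAPED ESCAPED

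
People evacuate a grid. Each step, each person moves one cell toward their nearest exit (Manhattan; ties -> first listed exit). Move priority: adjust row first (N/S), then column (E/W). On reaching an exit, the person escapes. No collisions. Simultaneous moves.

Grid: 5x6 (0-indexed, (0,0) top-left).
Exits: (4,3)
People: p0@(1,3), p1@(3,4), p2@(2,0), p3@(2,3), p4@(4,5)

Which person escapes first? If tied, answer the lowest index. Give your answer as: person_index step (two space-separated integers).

Step 1: p0:(1,3)->(2,3) | p1:(3,4)->(4,4) | p2:(2,0)->(3,0) | p3:(2,3)->(3,3) | p4:(4,5)->(4,4)
Step 2: p0:(2,3)->(3,3) | p1:(4,4)->(4,3)->EXIT | p2:(3,0)->(4,0) | p3:(3,3)->(4,3)->EXIT | p4:(4,4)->(4,3)->EXIT
Step 3: p0:(3,3)->(4,3)->EXIT | p1:escaped | p2:(4,0)->(4,1) | p3:escaped | p4:escaped
Step 4: p0:escaped | p1:escaped | p2:(4,1)->(4,2) | p3:escaped | p4:escaped
Step 5: p0:escaped | p1:escaped | p2:(4,2)->(4,3)->EXIT | p3:escaped | p4:escaped
Exit steps: [3, 2, 5, 2, 2]
First to escape: p1 at step 2

Answer: 1 2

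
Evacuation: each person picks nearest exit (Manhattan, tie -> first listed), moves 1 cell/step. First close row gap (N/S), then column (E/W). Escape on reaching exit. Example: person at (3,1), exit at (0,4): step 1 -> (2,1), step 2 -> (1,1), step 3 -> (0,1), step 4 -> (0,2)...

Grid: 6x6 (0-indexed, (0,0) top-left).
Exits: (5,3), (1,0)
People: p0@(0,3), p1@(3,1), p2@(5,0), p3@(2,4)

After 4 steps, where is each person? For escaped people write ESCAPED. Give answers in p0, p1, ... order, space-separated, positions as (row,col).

Step 1: p0:(0,3)->(1,3) | p1:(3,1)->(2,1) | p2:(5,0)->(5,1) | p3:(2,4)->(3,4)
Step 2: p0:(1,3)->(1,2) | p1:(2,1)->(1,1) | p2:(5,1)->(5,2) | p3:(3,4)->(4,4)
Step 3: p0:(1,2)->(1,1) | p1:(1,1)->(1,0)->EXIT | p2:(5,2)->(5,3)->EXIT | p3:(4,4)->(5,4)
Step 4: p0:(1,1)->(1,0)->EXIT | p1:escaped | p2:escaped | p3:(5,4)->(5,3)->EXIT

ESCAPED ESCAPED ESCAPED ESCAPED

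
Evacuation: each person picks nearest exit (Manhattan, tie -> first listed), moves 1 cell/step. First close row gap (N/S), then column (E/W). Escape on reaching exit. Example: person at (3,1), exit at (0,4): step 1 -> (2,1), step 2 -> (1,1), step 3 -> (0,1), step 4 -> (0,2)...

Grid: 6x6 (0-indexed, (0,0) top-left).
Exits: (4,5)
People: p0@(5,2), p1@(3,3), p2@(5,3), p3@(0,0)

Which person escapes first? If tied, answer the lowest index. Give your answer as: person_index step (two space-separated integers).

Answer: 1 3

Derivation:
Step 1: p0:(5,2)->(4,2) | p1:(3,3)->(4,3) | p2:(5,3)->(4,3) | p3:(0,0)->(1,0)
Step 2: p0:(4,2)->(4,3) | p1:(4,3)->(4,4) | p2:(4,3)->(4,4) | p3:(1,0)->(2,0)
Step 3: p0:(4,3)->(4,4) | p1:(4,4)->(4,5)->EXIT | p2:(4,4)->(4,5)->EXIT | p3:(2,0)->(3,0)
Step 4: p0:(4,4)->(4,5)->EXIT | p1:escaped | p2:escaped | p3:(3,0)->(4,0)
Step 5: p0:escaped | p1:escaped | p2:escaped | p3:(4,0)->(4,1)
Step 6: p0:escaped | p1:escaped | p2:escaped | p3:(4,1)->(4,2)
Step 7: p0:escaped | p1:escaped | p2:escaped | p3:(4,2)->(4,3)
Step 8: p0:escaped | p1:escaped | p2:escaped | p3:(4,3)->(4,4)
Step 9: p0:escaped | p1:escaped | p2:escaped | p3:(4,4)->(4,5)->EXIT
Exit steps: [4, 3, 3, 9]
First to escape: p1 at step 3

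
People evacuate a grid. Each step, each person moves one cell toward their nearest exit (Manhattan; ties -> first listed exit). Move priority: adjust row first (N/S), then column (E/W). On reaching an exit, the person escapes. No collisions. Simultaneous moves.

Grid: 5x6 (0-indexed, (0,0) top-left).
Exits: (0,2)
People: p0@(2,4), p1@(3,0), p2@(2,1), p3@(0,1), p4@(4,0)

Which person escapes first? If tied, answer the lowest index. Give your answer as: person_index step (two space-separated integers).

Step 1: p0:(2,4)->(1,4) | p1:(3,0)->(2,0) | p2:(2,1)->(1,1) | p3:(0,1)->(0,2)->EXIT | p4:(4,0)->(3,0)
Step 2: p0:(1,4)->(0,4) | p1:(2,0)->(1,0) | p2:(1,1)->(0,1) | p3:escaped | p4:(3,0)->(2,0)
Step 3: p0:(0,4)->(0,3) | p1:(1,0)->(0,0) | p2:(0,1)->(0,2)->EXIT | p3:escaped | p4:(2,0)->(1,0)
Step 4: p0:(0,3)->(0,2)->EXIT | p1:(0,0)->(0,1) | p2:escaped | p3:escaped | p4:(1,0)->(0,0)
Step 5: p0:escaped | p1:(0,1)->(0,2)->EXIT | p2:escaped | p3:escaped | p4:(0,0)->(0,1)
Step 6: p0:escaped | p1:escaped | p2:escaped | p3:escaped | p4:(0,1)->(0,2)->EXIT
Exit steps: [4, 5, 3, 1, 6]
First to escape: p3 at step 1

Answer: 3 1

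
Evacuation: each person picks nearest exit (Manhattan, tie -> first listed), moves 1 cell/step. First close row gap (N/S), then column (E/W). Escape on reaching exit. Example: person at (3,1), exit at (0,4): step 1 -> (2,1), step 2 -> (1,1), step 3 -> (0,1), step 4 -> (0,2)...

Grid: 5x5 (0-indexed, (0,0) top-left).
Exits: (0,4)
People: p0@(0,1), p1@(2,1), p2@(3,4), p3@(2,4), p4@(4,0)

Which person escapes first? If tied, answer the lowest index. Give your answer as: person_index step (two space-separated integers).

Answer: 3 2

Derivation:
Step 1: p0:(0,1)->(0,2) | p1:(2,1)->(1,1) | p2:(3,4)->(2,4) | p3:(2,4)->(1,4) | p4:(4,0)->(3,0)
Step 2: p0:(0,2)->(0,3) | p1:(1,1)->(0,1) | p2:(2,4)->(1,4) | p3:(1,4)->(0,4)->EXIT | p4:(3,0)->(2,0)
Step 3: p0:(0,3)->(0,4)->EXIT | p1:(0,1)->(0,2) | p2:(1,4)->(0,4)->EXIT | p3:escaped | p4:(2,0)->(1,0)
Step 4: p0:escaped | p1:(0,2)->(0,3) | p2:escaped | p3:escaped | p4:(1,0)->(0,0)
Step 5: p0:escaped | p1:(0,3)->(0,4)->EXIT | p2:escaped | p3:escaped | p4:(0,0)->(0,1)
Step 6: p0:escaped | p1:escaped | p2:escaped | p3:escaped | p4:(0,1)->(0,2)
Step 7: p0:escaped | p1:escaped | p2:escaped | p3:escaped | p4:(0,2)->(0,3)
Step 8: p0:escaped | p1:escaped | p2:escaped | p3:escaped | p4:(0,3)->(0,4)->EXIT
Exit steps: [3, 5, 3, 2, 8]
First to escape: p3 at step 2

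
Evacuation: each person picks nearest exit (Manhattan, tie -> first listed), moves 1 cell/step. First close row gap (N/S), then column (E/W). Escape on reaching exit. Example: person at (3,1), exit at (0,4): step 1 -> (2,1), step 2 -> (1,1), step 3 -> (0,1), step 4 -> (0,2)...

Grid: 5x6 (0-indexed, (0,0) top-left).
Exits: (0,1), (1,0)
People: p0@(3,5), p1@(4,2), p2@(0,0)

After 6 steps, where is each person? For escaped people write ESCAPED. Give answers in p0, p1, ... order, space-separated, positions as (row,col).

Step 1: p0:(3,5)->(2,5) | p1:(4,2)->(3,2) | p2:(0,0)->(0,1)->EXIT
Step 2: p0:(2,5)->(1,5) | p1:(3,2)->(2,2) | p2:escaped
Step 3: p0:(1,5)->(0,5) | p1:(2,2)->(1,2) | p2:escaped
Step 4: p0:(0,5)->(0,4) | p1:(1,2)->(0,2) | p2:escaped
Step 5: p0:(0,4)->(0,3) | p1:(0,2)->(0,1)->EXIT | p2:escaped
Step 6: p0:(0,3)->(0,2) | p1:escaped | p2:escaped

(0,2) ESCAPED ESCAPED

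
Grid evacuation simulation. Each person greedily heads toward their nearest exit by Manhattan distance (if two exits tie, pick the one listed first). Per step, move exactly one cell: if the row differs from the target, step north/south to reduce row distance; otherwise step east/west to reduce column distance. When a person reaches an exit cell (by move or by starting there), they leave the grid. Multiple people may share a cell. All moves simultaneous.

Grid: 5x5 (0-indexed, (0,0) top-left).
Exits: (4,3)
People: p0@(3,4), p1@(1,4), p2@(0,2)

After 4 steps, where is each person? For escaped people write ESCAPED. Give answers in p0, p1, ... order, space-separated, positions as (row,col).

Step 1: p0:(3,4)->(4,4) | p1:(1,4)->(2,4) | p2:(0,2)->(1,2)
Step 2: p0:(4,4)->(4,3)->EXIT | p1:(2,4)->(3,4) | p2:(1,2)->(2,2)
Step 3: p0:escaped | p1:(3,4)->(4,4) | p2:(2,2)->(3,2)
Step 4: p0:escaped | p1:(4,4)->(4,3)->EXIT | p2:(3,2)->(4,2)

ESCAPED ESCAPED (4,2)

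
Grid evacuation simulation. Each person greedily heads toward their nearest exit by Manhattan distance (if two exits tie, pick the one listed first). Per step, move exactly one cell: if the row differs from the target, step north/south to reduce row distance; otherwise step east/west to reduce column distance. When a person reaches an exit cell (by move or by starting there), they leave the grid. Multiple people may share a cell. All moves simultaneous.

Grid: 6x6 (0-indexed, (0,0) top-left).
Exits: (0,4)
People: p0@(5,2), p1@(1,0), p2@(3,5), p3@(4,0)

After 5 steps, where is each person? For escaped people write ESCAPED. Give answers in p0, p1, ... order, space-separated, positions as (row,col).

Step 1: p0:(5,2)->(4,2) | p1:(1,0)->(0,0) | p2:(3,5)->(2,5) | p3:(4,0)->(3,0)
Step 2: p0:(4,2)->(3,2) | p1:(0,0)->(0,1) | p2:(2,5)->(1,5) | p3:(3,0)->(2,0)
Step 3: p0:(3,2)->(2,2) | p1:(0,1)->(0,2) | p2:(1,5)->(0,5) | p3:(2,0)->(1,0)
Step 4: p0:(2,2)->(1,2) | p1:(0,2)->(0,3) | p2:(0,5)->(0,4)->EXIT | p3:(1,0)->(0,0)
Step 5: p0:(1,2)->(0,2) | p1:(0,3)->(0,4)->EXIT | p2:escaped | p3:(0,0)->(0,1)

(0,2) ESCAPED ESCAPED (0,1)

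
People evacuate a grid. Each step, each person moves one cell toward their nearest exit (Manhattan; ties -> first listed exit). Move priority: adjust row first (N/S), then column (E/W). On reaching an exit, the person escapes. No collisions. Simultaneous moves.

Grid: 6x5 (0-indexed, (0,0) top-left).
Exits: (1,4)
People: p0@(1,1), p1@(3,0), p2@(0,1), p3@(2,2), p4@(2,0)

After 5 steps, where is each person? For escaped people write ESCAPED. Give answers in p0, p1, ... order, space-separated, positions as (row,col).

Step 1: p0:(1,1)->(1,2) | p1:(3,0)->(2,0) | p2:(0,1)->(1,1) | p3:(2,2)->(1,2) | p4:(2,0)->(1,0)
Step 2: p0:(1,2)->(1,3) | p1:(2,0)->(1,0) | p2:(1,1)->(1,2) | p3:(1,2)->(1,3) | p4:(1,0)->(1,1)
Step 3: p0:(1,3)->(1,4)->EXIT | p1:(1,0)->(1,1) | p2:(1,2)->(1,3) | p3:(1,3)->(1,4)->EXIT | p4:(1,1)->(1,2)
Step 4: p0:escaped | p1:(1,1)->(1,2) | p2:(1,3)->(1,4)->EXIT | p3:escaped | p4:(1,2)->(1,3)
Step 5: p0:escaped | p1:(1,2)->(1,3) | p2:escaped | p3:escaped | p4:(1,3)->(1,4)->EXIT

ESCAPED (1,3) ESCAPED ESCAPED ESCAPED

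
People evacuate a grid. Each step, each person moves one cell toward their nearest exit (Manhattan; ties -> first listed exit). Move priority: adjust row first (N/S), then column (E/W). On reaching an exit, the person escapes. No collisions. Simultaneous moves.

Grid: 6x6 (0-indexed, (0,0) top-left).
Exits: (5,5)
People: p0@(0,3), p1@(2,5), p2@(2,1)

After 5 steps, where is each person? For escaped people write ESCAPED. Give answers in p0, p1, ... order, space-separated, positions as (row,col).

Step 1: p0:(0,3)->(1,3) | p1:(2,5)->(3,5) | p2:(2,1)->(3,1)
Step 2: p0:(1,3)->(2,3) | p1:(3,5)->(4,5) | p2:(3,1)->(4,1)
Step 3: p0:(2,3)->(3,3) | p1:(4,5)->(5,5)->EXIT | p2:(4,1)->(5,1)
Step 4: p0:(3,3)->(4,3) | p1:escaped | p2:(5,1)->(5,2)
Step 5: p0:(4,3)->(5,3) | p1:escaped | p2:(5,2)->(5,3)

(5,3) ESCAPED (5,3)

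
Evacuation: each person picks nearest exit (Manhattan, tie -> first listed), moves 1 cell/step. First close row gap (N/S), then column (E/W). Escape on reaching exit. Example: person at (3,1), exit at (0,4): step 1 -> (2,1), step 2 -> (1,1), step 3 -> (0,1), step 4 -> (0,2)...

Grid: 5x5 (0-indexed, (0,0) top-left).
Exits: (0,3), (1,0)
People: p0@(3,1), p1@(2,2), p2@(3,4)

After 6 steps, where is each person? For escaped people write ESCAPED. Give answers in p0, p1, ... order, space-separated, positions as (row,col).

Step 1: p0:(3,1)->(2,1) | p1:(2,2)->(1,2) | p2:(3,4)->(2,4)
Step 2: p0:(2,1)->(1,1) | p1:(1,2)->(0,2) | p2:(2,4)->(1,4)
Step 3: p0:(1,1)->(1,0)->EXIT | p1:(0,2)->(0,3)->EXIT | p2:(1,4)->(0,4)
Step 4: p0:escaped | p1:escaped | p2:(0,4)->(0,3)->EXIT

ESCAPED ESCAPED ESCAPED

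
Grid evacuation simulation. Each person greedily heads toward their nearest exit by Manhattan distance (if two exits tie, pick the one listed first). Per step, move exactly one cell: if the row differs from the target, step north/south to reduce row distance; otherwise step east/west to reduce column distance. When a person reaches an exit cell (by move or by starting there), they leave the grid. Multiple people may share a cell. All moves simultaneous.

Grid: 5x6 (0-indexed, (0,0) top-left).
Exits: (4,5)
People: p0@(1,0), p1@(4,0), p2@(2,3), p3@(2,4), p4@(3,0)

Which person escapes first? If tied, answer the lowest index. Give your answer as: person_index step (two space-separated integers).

Step 1: p0:(1,0)->(2,0) | p1:(4,0)->(4,1) | p2:(2,3)->(3,3) | p3:(2,4)->(3,4) | p4:(3,0)->(4,0)
Step 2: p0:(2,0)->(3,0) | p1:(4,1)->(4,2) | p2:(3,3)->(4,3) | p3:(3,4)->(4,4) | p4:(4,0)->(4,1)
Step 3: p0:(3,0)->(4,0) | p1:(4,2)->(4,3) | p2:(4,3)->(4,4) | p3:(4,4)->(4,5)->EXIT | p4:(4,1)->(4,2)
Step 4: p0:(4,0)->(4,1) | p1:(4,3)->(4,4) | p2:(4,4)->(4,5)->EXIT | p3:escaped | p4:(4,2)->(4,3)
Step 5: p0:(4,1)->(4,2) | p1:(4,4)->(4,5)->EXIT | p2:escaped | p3:escaped | p4:(4,3)->(4,4)
Step 6: p0:(4,2)->(4,3) | p1:escaped | p2:escaped | p3:escaped | p4:(4,4)->(4,5)->EXIT
Step 7: p0:(4,3)->(4,4) | p1:escaped | p2:escaped | p3:escaped | p4:escaped
Step 8: p0:(4,4)->(4,5)->EXIT | p1:escaped | p2:escaped | p3:escaped | p4:escaped
Exit steps: [8, 5, 4, 3, 6]
First to escape: p3 at step 3

Answer: 3 3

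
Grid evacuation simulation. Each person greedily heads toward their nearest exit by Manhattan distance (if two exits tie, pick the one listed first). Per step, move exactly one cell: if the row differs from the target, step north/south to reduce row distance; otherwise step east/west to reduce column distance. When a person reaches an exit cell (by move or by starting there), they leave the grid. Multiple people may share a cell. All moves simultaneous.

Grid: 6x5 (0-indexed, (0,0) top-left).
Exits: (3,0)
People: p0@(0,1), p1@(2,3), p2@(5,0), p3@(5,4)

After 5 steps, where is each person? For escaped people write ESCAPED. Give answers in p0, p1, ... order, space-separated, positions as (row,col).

Step 1: p0:(0,1)->(1,1) | p1:(2,3)->(3,3) | p2:(5,0)->(4,0) | p3:(5,4)->(4,4)
Step 2: p0:(1,1)->(2,1) | p1:(3,3)->(3,2) | p2:(4,0)->(3,0)->EXIT | p3:(4,4)->(3,4)
Step 3: p0:(2,1)->(3,1) | p1:(3,2)->(3,1) | p2:escaped | p3:(3,4)->(3,3)
Step 4: p0:(3,1)->(3,0)->EXIT | p1:(3,1)->(3,0)->EXIT | p2:escaped | p3:(3,3)->(3,2)
Step 5: p0:escaped | p1:escaped | p2:escaped | p3:(3,2)->(3,1)

ESCAPED ESCAPED ESCAPED (3,1)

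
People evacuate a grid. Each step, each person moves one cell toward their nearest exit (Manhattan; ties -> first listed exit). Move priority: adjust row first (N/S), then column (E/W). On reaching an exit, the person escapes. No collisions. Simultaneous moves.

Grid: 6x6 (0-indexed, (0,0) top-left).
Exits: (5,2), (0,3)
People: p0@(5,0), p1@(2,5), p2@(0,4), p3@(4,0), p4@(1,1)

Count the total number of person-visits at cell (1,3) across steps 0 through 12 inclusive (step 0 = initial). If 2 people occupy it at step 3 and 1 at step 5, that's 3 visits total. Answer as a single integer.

Answer: 0

Derivation:
Step 0: p0@(5,0) p1@(2,5) p2@(0,4) p3@(4,0) p4@(1,1) -> at (1,3): 0 [-], cum=0
Step 1: p0@(5,1) p1@(1,5) p2@ESC p3@(5,0) p4@(0,1) -> at (1,3): 0 [-], cum=0
Step 2: p0@ESC p1@(0,5) p2@ESC p3@(5,1) p4@(0,2) -> at (1,3): 0 [-], cum=0
Step 3: p0@ESC p1@(0,4) p2@ESC p3@ESC p4@ESC -> at (1,3): 0 [-], cum=0
Step 4: p0@ESC p1@ESC p2@ESC p3@ESC p4@ESC -> at (1,3): 0 [-], cum=0
Total visits = 0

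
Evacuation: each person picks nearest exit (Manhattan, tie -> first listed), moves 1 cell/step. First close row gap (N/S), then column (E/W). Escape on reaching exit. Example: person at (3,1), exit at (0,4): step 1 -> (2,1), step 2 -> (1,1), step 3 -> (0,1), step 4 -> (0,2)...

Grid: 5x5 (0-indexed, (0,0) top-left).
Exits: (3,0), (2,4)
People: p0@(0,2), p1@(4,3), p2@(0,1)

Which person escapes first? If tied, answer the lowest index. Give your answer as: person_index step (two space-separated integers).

Answer: 1 3

Derivation:
Step 1: p0:(0,2)->(1,2) | p1:(4,3)->(3,3) | p2:(0,1)->(1,1)
Step 2: p0:(1,2)->(2,2) | p1:(3,3)->(2,3) | p2:(1,1)->(2,1)
Step 3: p0:(2,2)->(2,3) | p1:(2,3)->(2,4)->EXIT | p2:(2,1)->(3,1)
Step 4: p0:(2,3)->(2,4)->EXIT | p1:escaped | p2:(3,1)->(3,0)->EXIT
Exit steps: [4, 3, 4]
First to escape: p1 at step 3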